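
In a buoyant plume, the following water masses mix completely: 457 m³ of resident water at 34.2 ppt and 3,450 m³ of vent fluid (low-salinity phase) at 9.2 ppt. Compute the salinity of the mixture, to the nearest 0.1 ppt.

12.1 ppt

By conservation of dissolved salt,
salt = 457×34.2 + 3,450×9.2 = 15,629.4 + 31,740 = 47,369.4
volume = 457 + 3,450 = 3,907 m³
S = 47,369.4 / 3,907 = 12.124 ppt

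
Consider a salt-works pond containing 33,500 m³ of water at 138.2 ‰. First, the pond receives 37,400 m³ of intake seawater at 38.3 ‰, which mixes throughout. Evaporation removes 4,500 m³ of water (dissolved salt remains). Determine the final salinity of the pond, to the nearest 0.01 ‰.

After mixing: salt = 33,500×138.2 + 37,400×38.3 = 6,062,120; volume = 70,900 m³
After evaporation: salt unchanged = 6,062,120; volume = 70,900 − 4,500 = 66,400 m³
S = 6,062,120 / 66,400 = 91.297 ‰

91.30 ‰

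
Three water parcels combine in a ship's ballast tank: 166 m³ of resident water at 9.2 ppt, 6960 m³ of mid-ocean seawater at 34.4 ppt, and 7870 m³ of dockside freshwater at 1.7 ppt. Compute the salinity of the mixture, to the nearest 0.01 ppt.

Conserving salt mass:
salt = 166×9.2 + 6,960×34.4 + 7,870×1.7 = 1,527.2 + 239,424 + 13,379 = 254,330.2
volume = 166 + 6,960 + 7,870 = 14,996 m³
S = 254,330.2 / 14,996 = 16.9599 ppt

16.96 ppt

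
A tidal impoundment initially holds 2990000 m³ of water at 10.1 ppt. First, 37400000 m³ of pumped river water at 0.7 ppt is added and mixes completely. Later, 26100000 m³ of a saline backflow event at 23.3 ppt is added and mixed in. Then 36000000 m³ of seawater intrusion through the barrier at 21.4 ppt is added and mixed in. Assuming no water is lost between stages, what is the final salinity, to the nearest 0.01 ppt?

14.00 ppt

Salt balance:
Initial salt = 2,990,000×10.1 = 30,199,000
After stage 1: salt = 30,199,000 + 37,400,000×0.7 = 56,379,000; volume = 40,390,000 m³; S = 1.396 ppt
After stage 2: salt = 56,379,000 + 26,100,000×23.3 = 664,509,000; volume = 66,490,000 m³; S = 9.994 ppt
After stage 3: salt = 664,509,000 + 36,000,000×21.4 = 1,434,909,000; volume = 102,490,000 m³
S = 1,434,909,000 / 102,490,000 = 14.0005 ppt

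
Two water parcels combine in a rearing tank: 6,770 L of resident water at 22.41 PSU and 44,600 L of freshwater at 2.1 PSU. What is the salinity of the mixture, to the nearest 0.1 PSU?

4.8 PSU

Weighted by volume,
salt = 6,770×22.41 + 44,600×2.1 = 151,715.7 + 93,660 = 245,375.7
volume = 6,770 + 44,600 = 51,370 L
S = 245,375.7 / 51,370 = 4.777 PSU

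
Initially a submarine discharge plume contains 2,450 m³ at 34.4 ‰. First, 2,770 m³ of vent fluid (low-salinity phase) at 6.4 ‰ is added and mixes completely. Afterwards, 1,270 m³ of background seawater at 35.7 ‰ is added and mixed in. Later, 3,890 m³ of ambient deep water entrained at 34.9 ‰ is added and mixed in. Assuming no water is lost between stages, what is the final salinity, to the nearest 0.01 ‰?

Weighted by volume,
Initial salt = 2,450×34.4 = 84,280
After stage 1: salt = 84,280 + 2,770×6.4 = 102,008; volume = 5,220 m³; S = 19.542 ‰
After stage 2: salt = 102,008 + 1,270×35.7 = 147,347; volume = 6,490 m³; S = 22.704 ‰
After stage 3: salt = 147,347 + 3,890×34.9 = 283,108; volume = 10,380 m³
S = 283,108 / 10,380 = 27.2744 ‰

27.27 ‰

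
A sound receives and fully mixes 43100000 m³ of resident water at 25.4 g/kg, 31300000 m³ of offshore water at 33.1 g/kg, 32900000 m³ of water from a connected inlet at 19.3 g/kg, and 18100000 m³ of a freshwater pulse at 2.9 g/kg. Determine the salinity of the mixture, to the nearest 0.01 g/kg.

Salt balance:
salt = 43,100,000×25.4 + 31,300,000×33.1 + 32,900,000×19.3 + 18,100,000×2.9 = 1,094,740,000 + 1,036,030,000 + 634,970,000 + 52,490,000 = 2,818,230,000
volume = 43,100,000 + 31,300,000 + 32,900,000 + 18,100,000 = 125,400,000 m³
S = 2,818,230,000 / 125,400,000 = 22.4739 g/kg

22.47 g/kg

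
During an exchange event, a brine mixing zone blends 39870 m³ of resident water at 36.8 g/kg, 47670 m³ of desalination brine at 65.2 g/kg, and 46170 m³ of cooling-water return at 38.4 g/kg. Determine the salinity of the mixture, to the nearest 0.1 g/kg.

47.5 g/kg

Total salt / total volume:
salt = 39,870×36.8 + 47,670×65.2 + 46,170×38.4 = 1,467,216 + 3,108,084 + 1,772,928 = 6,348,228
volume = 39,870 + 47,670 + 46,170 = 133,710 m³
S = 6,348,228 / 133,710 = 47.478 g/kg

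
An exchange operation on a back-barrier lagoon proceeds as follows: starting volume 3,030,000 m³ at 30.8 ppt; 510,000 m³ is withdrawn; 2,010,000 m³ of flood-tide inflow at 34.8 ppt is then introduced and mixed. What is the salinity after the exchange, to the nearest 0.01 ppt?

32.57 ppt

Remaining after removal: 2,520,000 m³ at 30.8 ppt (salt = 77,616,000)
After addition: salt = 77,616,000 + 2,010,000×34.8 = 147,564,000; volume = 4,530,000 m³
S = 147,564,000 / 4,530,000 = 32.5748 ppt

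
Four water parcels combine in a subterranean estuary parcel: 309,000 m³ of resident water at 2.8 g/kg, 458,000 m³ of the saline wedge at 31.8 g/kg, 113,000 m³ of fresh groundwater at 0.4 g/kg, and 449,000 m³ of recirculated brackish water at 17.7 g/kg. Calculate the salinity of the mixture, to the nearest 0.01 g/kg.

Total salt / total volume:
salt = 309,000×2.8 + 458,000×31.8 + 113,000×0.4 + 449,000×17.7 = 865,200 + 14,564,400 + 45,200 + 7,947,300 = 23,422,100
volume = 309,000 + 458,000 + 113,000 + 449,000 = 1,329,000 m³
S = 23,422,100 / 1,329,000 = 17.6239 g/kg

17.62 g/kg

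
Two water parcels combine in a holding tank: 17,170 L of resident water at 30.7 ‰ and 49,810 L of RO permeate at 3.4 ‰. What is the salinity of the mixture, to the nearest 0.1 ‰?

Total salt / total volume:
salt = 17,170×30.7 + 49,810×3.4 = 527,119 + 169,354 = 696,473
volume = 17,170 + 49,810 = 66,980 L
S = 696,473 / 66,980 = 10.398 ‰

10.4 ‰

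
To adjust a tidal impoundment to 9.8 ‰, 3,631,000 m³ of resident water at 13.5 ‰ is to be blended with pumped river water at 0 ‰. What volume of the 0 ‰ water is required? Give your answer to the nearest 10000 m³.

Salt balance: 3,631,000×13.5 + V×0 = (3,631,000+V)×9.8
49,018,500 + 0V = 35,583,800 + 9.8V
13,434,700 = 9.8V
V = 1,370,887.76 m³

1370000 m³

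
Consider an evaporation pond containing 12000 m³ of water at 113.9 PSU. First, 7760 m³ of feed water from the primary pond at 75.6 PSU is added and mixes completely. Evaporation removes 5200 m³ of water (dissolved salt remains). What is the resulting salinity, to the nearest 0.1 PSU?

After mixing: salt = 12,000×113.9 + 7,760×75.6 = 1,953,456; volume = 19,760 m³
After evaporation: salt unchanged = 1,953,456; volume = 19,760 − 5,200 = 14,560 m³
S = 1,953,456 / 14,560 = 134.1659 PSU

134.2 PSU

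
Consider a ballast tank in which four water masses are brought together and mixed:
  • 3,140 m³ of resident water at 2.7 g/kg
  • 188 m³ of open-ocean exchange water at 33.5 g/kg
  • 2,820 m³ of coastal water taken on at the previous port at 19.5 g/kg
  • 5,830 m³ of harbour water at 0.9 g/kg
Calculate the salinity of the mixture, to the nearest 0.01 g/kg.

6.26 g/kg

Mass of salt is conserved:
salt = 3,140×2.7 + 188×33.5 + 2,820×19.5 + 5,830×0.9 = 8,478 + 6,298 + 54,990 + 5,247 = 75,013
volume = 3,140 + 188 + 2,820 + 5,830 = 11,978 m³
S = 75,013 / 11,978 = 6.2626 g/kg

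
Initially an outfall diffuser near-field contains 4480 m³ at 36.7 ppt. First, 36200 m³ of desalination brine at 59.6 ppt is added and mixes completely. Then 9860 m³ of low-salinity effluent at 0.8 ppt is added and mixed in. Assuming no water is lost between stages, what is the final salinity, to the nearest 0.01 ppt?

46.10 ppt

By conservation of dissolved salt,
Initial salt = 4,480×36.7 = 164,416
After stage 1: salt = 164,416 + 36,200×59.6 = 2,321,936; volume = 40,680 m³; S = 57.078 ppt
After stage 2: salt = 2,321,936 + 9,860×0.8 = 2,329,824; volume = 50,540 m³
S = 2,329,824 / 50,540 = 46.0986 ppt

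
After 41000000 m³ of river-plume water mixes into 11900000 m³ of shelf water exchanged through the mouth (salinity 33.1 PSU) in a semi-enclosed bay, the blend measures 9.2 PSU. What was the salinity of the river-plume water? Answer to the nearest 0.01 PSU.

2.26 PSU

Salt balance: 11,900,000×33.1 + 41,000,000×S = 52,900,000×9.2
393,890,000 + 41,000,000·S = 486,680,000
S = (486,680,000 − 393,890,000) / 41,000,000 = 2.2632 PSU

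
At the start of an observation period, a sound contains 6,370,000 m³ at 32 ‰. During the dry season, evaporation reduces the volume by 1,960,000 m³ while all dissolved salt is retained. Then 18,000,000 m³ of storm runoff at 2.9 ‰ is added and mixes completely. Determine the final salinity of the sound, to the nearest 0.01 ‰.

11.43 ‰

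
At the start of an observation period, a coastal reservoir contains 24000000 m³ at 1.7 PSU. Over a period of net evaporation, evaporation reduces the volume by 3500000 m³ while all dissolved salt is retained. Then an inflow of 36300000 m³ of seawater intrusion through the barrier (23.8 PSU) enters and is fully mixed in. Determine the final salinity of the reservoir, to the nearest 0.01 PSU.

After evaporation: salt = 24,000,000×1.7 = 40,800,000; volume = 24,000,000 − 3,500,000 = 20,500,000 m³
After mixing: salt = 40,800,000 + 36,300,000×23.8 = 904,740,000; volume = 20,500,000 + 36,300,000 = 56,800,000 m³
S = 904,740,000 / 56,800,000 = 15.9285 PSU

15.93 PSU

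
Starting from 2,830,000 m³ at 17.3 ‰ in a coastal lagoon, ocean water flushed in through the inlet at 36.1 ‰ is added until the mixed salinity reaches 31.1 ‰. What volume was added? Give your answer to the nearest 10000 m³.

7810000 m³

Salt balance: 2,830,000×17.3 + V×36.1 = (2,830,000+V)×31.1
48,959,000 + 36.1V = 88,013,000 + 31.1V
39,054,000 = 5V
V = 7,810,800 m³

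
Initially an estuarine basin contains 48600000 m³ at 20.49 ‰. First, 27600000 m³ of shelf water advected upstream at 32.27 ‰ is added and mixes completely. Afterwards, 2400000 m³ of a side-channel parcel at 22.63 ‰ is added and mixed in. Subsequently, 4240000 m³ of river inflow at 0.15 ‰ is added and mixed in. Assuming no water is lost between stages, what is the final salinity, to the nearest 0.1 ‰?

23.4 ‰

By conservation of dissolved salt,
Initial salt = 48,600,000×20.49 = 995,814,000
After stage 1: salt = 995,814,000 + 27,600,000×32.27 = 1,886,466,000; volume = 76,200,000 m³; S = 24.757 ‰
After stage 2: salt = 1,886,466,000 + 2,400,000×22.63 = 1,940,778,000; volume = 78,600,000 m³; S = 24.692 ‰
After stage 3: salt = 1,940,778,000 + 4,240,000×0.15 = 1,941,414,000; volume = 82,840,000 m³
S = 1,941,414,000 / 82,840,000 = 23.4357 ‰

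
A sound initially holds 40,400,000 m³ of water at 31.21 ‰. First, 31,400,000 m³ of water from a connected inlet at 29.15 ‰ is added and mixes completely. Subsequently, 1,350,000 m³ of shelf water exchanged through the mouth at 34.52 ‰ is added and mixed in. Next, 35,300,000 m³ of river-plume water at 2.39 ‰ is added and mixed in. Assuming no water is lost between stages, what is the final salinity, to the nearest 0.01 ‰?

Mass of salt is conserved:
Initial salt = 40,400,000×31.21 = 1,260,884,000
After stage 1: salt = 1,260,884,000 + 31,400,000×29.15 = 2,176,194,000; volume = 71,800,000 m³; S = 30.309 ‰
After stage 2: salt = 2,176,194,000 + 1,350,000×34.52 = 2,222,796,000; volume = 73,150,000 m³; S = 30.387 ‰
After stage 3: salt = 2,222,796,000 + 35,300,000×2.39 = 2,307,163,000; volume = 108,450,000 m³
S = 2,307,163,000 / 108,450,000 = 21.274 ‰

21.27 ‰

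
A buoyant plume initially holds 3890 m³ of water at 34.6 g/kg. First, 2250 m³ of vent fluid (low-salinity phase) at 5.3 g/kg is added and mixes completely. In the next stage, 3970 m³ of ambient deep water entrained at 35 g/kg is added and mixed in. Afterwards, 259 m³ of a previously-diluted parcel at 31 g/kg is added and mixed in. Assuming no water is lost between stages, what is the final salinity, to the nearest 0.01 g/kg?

28.31 g/kg

Conserving salt mass:
Initial salt = 3,890×34.6 = 134,594
After stage 1: salt = 134,594 + 2,250×5.3 = 146,519; volume = 6,140 m³; S = 23.863 g/kg
After stage 2: salt = 146,519 + 3,970×35 = 285,469; volume = 10,110 m³; S = 28.236 g/kg
After stage 3: salt = 285,469 + 259×31 = 293,498; volume = 10,369 m³
S = 293,498 / 10,369 = 28.3053 g/kg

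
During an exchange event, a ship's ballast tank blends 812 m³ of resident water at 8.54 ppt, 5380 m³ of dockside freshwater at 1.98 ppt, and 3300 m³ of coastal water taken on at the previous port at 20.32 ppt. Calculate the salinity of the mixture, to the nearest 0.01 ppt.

8.92 ppt

Weighted by volume,
salt = 812×8.54 + 5,380×1.98 + 3,300×20.32 = 6,934.48 + 10,652.4 + 67,056 = 84,642.88
volume = 812 + 5,380 + 3,300 = 9,492 m³
S = 84,642.88 / 9,492 = 8.9173 ppt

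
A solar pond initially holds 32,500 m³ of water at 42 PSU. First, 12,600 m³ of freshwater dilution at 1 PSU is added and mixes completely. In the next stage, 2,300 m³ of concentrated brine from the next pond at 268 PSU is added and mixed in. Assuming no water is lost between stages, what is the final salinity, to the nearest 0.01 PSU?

Conserving salt mass:
Initial salt = 32,500×42 = 1,365,000
After stage 1: salt = 1,365,000 + 12,600×1 = 1,377,600; volume = 45,100 m³; S = 30.545 PSU
After stage 2: salt = 1,377,600 + 2,300×268 = 1,994,000; volume = 47,400 m³
S = 1,994,000 / 47,400 = 42.0675 PSU

42.07 PSU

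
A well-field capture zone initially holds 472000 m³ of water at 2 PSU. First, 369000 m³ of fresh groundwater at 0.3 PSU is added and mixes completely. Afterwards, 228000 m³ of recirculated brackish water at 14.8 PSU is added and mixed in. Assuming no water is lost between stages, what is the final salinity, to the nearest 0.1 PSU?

Total salt / total volume:
Initial salt = 472,000×2 = 944,000
After stage 1: salt = 944,000 + 369,000×0.3 = 1,054,700; volume = 841,000 m³; S = 1.254 PSU
After stage 2: salt = 1,054,700 + 228,000×14.8 = 4,429,100; volume = 1,069,000 m³
S = 4,429,100 / 1,069,000 = 4.1432 PSU

4.1 PSU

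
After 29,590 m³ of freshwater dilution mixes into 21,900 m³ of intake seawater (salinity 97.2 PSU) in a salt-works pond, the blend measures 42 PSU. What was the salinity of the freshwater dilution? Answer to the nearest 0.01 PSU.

Salt balance: 21,900×97.2 + 29,590×S = 51,490×42
2,128,680 + 29,590·S = 2,162,580
S = (2,162,580 − 2,128,680) / 29,590 = 1.1457 PSU

1.15 PSU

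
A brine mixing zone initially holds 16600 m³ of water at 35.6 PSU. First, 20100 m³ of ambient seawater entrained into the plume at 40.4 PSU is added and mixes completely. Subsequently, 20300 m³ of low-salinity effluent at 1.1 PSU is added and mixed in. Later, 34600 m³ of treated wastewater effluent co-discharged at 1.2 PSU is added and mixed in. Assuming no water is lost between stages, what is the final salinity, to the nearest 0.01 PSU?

Weighted by volume,
Initial salt = 16,600×35.6 = 590,960
After stage 1: salt = 590,960 + 20,100×40.4 = 1,403,000; volume = 36,700 m³; S = 38.229 PSU
After stage 2: salt = 1,403,000 + 20,300×1.1 = 1,425,330; volume = 57,000 m³; S = 25.006 PSU
After stage 3: salt = 1,425,330 + 34,600×1.2 = 1,466,850; volume = 91,600 m³
S = 1,466,850 / 91,600 = 16.0136 PSU

16.01 PSU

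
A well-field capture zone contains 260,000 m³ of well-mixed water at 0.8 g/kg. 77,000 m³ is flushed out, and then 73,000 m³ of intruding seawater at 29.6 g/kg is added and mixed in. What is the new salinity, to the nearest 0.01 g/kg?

9.01 g/kg

Remaining after removal: 183,000 m³ at 0.8 g/kg (salt = 146,400)
After addition: salt = 146,400 + 73,000×29.6 = 2,307,200; volume = 256,000 m³
S = 2,307,200 / 256,000 = 9.0125 g/kg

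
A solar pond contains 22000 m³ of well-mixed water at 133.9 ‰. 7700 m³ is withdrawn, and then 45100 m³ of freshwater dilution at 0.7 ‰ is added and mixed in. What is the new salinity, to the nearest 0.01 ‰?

32.77 ‰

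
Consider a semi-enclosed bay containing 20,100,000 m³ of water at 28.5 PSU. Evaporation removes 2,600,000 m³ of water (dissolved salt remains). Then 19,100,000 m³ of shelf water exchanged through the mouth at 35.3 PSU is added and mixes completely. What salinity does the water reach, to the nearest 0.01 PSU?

34.07 PSU

After evaporation: salt = 20,100,000×28.5 = 572,850,000; volume = 20,100,000 − 2,600,000 = 17,500,000 m³
After mixing: salt = 572,850,000 + 19,100,000×35.3 = 1,247,080,000; volume = 17,500,000 + 19,100,000 = 36,600,000 m³
S = 1,247,080,000 / 36,600,000 = 34.0732 PSU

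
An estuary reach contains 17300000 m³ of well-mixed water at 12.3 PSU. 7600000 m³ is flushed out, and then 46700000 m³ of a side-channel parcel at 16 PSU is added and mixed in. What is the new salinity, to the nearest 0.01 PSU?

15.36 PSU

Remaining after removal: 9,700,000 m³ at 12.3 PSU (salt = 119,310,000)
After addition: salt = 119,310,000 + 46,700,000×16 = 866,510,000; volume = 56,400,000 m³
S = 866,510,000 / 56,400,000 = 15.3637 PSU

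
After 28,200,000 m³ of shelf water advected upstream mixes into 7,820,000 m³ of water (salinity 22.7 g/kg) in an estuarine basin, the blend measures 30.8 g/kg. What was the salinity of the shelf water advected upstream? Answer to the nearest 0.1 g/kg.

Salt balance: 7,820,000×22.7 + 28,200,000×S = 36,020,000×30.8
177,514,000 + 28,200,000·S = 1,109,416,000
S = (1,109,416,000 − 177,514,000) / 28,200,000 = 33.0462 g/kg

33.0 g/kg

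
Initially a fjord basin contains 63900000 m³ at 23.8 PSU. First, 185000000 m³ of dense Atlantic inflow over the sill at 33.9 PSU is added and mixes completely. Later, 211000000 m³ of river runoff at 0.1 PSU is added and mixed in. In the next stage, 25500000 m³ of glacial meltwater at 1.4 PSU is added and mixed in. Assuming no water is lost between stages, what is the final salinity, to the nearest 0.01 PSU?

16.17 PSU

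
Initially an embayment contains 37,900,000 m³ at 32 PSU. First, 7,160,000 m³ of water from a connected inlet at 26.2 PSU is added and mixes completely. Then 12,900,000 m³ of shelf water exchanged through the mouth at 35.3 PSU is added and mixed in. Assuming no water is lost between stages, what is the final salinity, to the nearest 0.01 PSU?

Salt balance:
Initial salt = 37,900,000×32 = 1,212,800,000
After stage 1: salt = 1,212,800,000 + 7,160,000×26.2 = 1,400,392,000; volume = 45,060,000 m³; S = 31.078 PSU
After stage 2: salt = 1,400,392,000 + 12,900,000×35.3 = 1,855,762,000; volume = 57,960,000 m³
S = 1,855,762,000 / 57,960,000 = 32.018 PSU

32.02 PSU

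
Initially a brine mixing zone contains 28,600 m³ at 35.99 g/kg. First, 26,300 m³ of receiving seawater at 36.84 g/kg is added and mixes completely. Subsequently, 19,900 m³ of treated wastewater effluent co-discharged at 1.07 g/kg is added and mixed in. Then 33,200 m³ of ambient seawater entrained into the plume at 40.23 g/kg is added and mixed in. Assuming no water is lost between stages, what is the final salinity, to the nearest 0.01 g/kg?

31.07 g/kg

Total salt / total volume:
Initial salt = 28,600×35.99 = 1,029,314
After stage 1: salt = 1,029,314 + 26,300×36.84 = 1,998,206; volume = 54,900 m³; S = 36.397 g/kg
After stage 2: salt = 1,998,206 + 19,900×1.07 = 2,019,499; volume = 74,800 m³; S = 26.999 g/kg
After stage 3: salt = 2,019,499 + 33,200×40.23 = 3,355,135; volume = 108,000 m³
S = 3,355,135 / 108,000 = 31.0661 g/kg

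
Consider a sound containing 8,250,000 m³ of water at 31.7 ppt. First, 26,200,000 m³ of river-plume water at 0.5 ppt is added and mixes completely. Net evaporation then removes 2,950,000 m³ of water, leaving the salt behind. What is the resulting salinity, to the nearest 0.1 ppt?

After mixing: salt = 8,250,000×31.7 + 26,200,000×0.5 = 274,625,000; volume = 34,450,000 m³
After evaporation: salt unchanged = 274,625,000; volume = 34,450,000 − 2,950,000 = 31,500,000 m³
S = 274,625,000 / 31,500,000 = 8.7183 ppt

8.7 ppt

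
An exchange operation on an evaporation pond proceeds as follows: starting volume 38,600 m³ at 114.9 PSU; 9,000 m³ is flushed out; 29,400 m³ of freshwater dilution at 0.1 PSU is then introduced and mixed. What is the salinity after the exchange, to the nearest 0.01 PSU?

57.69 PSU

Remaining after removal: 29,600 m³ at 114.9 PSU (salt = 3,401,040)
After addition: salt = 3,401,040 + 29,400×0.1 = 3,403,980; volume = 59,000 m³
S = 3,403,980 / 59,000 = 57.6946 PSU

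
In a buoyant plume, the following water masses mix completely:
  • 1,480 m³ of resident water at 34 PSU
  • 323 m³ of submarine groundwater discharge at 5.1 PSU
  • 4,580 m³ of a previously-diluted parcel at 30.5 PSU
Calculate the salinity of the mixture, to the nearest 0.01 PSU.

30.03 PSU

Weighted by volume,
salt = 1,480×34 + 323×5.1 + 4,580×30.5 = 50,320 + 1,647.3 + 139,690 = 191,657.3
volume = 1,480 + 323 + 4,580 = 6,383 m³
S = 191,657.3 / 6,383 = 30.0262 PSU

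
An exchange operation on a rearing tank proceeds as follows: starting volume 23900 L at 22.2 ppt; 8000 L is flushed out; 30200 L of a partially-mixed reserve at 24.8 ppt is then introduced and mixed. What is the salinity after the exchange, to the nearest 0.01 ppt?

23.90 ppt

Remaining after removal: 15,900 L at 22.2 ppt (salt = 352,980)
After addition: salt = 352,980 + 30,200×24.8 = 1,101,940; volume = 46,100 L
S = 1,101,940 / 46,100 = 23.9033 ppt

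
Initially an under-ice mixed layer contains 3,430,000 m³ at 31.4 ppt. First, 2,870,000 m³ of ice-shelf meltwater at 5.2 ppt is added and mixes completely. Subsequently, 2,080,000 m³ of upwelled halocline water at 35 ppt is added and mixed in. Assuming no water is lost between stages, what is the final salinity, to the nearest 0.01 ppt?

Mass of salt is conserved:
Initial salt = 3,430,000×31.4 = 107,702,000
After stage 1: salt = 107,702,000 + 2,870,000×5.2 = 122,626,000; volume = 6,300,000 m³; S = 19.464 ppt
After stage 2: salt = 122,626,000 + 2,080,000×35 = 195,426,000; volume = 8,380,000 m³
S = 195,426,000 / 8,380,000 = 23.3205 ppt

23.32 ppt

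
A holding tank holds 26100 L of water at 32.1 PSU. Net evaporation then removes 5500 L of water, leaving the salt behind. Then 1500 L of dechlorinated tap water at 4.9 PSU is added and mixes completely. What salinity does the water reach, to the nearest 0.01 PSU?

38.24 PSU

After evaporation: salt = 26,100×32.1 = 837,810; volume = 26,100 − 5,500 = 20,600 L
After mixing: salt = 837,810 + 1,500×4.9 = 845,160; volume = 20,600 + 1,500 = 22,100 L
S = 845,160 / 22,100 = 38.2425 PSU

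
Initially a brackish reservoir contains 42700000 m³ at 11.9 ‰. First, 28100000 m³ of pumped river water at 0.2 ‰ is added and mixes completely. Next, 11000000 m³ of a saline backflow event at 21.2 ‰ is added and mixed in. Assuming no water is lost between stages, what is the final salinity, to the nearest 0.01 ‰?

Mass of salt is conserved:
Initial salt = 42,700,000×11.9 = 508,130,000
After stage 1: salt = 508,130,000 + 28,100,000×0.2 = 513,750,000; volume = 70,800,000 m³; S = 7.256 ‰
After stage 2: salt = 513,750,000 + 11,000,000×21.2 = 746,950,000; volume = 81,800,000 m³
S = 746,950,000 / 81,800,000 = 9.1314 ‰

9.13 ‰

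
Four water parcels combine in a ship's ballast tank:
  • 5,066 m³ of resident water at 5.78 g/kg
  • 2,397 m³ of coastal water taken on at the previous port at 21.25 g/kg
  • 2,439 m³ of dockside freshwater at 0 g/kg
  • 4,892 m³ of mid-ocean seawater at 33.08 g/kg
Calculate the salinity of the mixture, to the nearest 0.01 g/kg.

16.36 g/kg

Salt balance:
salt = 5,066×5.78 + 2,397×21.25 + 2,439×0 + 4,892×33.08 = 29,281.48 + 50,936.25 + 0 + 161,827.36 = 242,045.09
volume = 5,066 + 2,397 + 2,439 + 4,892 = 14,794 m³
S = 242,045.09 / 14,794 = 16.361 g/kg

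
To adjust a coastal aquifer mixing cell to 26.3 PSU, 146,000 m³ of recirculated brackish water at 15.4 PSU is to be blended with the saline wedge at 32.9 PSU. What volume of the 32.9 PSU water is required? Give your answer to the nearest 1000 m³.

Salt balance: 146,000×15.4 + V×32.9 = (146,000+V)×26.3
2,248,400 + 32.9V = 3,839,800 + 26.3V
1,591,400 = 6.6V
V = 241,121.21 m³

241000 m³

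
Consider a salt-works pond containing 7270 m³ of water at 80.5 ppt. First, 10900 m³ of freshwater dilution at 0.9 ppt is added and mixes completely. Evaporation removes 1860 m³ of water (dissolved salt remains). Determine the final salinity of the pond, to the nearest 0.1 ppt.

After mixing: salt = 7,270×80.5 + 10,900×0.9 = 595,045; volume = 18,170 m³
After evaporation: salt unchanged = 595,045; volume = 18,170 − 1,860 = 16,310 m³
S = 595,045 / 16,310 = 36.4834 ppt

36.5 ppt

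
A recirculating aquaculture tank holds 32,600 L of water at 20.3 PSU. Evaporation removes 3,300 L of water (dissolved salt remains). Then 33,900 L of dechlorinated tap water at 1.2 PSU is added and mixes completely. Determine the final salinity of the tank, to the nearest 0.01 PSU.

After evaporation: salt = 32,600×20.3 = 661,780; volume = 32,600 − 3,300 = 29,300 L
After mixing: salt = 661,780 + 33,900×1.2 = 702,460; volume = 29,300 + 33,900 = 63,200 L
S = 702,460 / 63,200 = 11.1149 PSU

11.11 PSU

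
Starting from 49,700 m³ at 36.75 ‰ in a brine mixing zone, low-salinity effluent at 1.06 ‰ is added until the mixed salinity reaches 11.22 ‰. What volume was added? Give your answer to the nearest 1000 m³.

Salt balance: 49,700×36.75 + V×1.06 = (49,700+V)×11.22
1,826,475 + 1.06V = 557,634 + 11.22V
1,268,841 = 10.16V
V = 124,885.93 m³

125000 m³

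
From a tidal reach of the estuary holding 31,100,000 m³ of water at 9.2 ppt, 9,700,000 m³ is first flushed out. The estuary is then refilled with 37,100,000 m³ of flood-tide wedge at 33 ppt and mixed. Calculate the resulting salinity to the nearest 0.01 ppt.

24.29 ppt

Remaining after removal: 21,400,000 m³ at 9.2 ppt (salt = 196,880,000)
After addition: salt = 196,880,000 + 37,100,000×33 = 1,421,180,000; volume = 58,500,000 m³
S = 1,421,180,000 / 58,500,000 = 24.2937 ppt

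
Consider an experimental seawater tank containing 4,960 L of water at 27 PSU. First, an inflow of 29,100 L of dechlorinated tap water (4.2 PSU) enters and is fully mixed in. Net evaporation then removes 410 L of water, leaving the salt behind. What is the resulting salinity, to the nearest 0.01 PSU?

7.61 PSU

After mixing: salt = 4,960×27 + 29,100×4.2 = 256,140; volume = 34,060 L
After evaporation: salt unchanged = 256,140; volume = 34,060 − 410 = 33,650 L
S = 256,140 / 33,650 = 7.6119 PSU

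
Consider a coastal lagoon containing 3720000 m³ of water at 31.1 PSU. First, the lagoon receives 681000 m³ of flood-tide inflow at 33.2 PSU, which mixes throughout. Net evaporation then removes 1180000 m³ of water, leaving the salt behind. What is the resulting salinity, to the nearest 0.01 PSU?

42.94 PSU

After mixing: salt = 3,720,000×31.1 + 681,000×33.2 = 138,301,200; volume = 4,401,000 m³
After evaporation: salt unchanged = 138,301,200; volume = 4,401,000 − 1,180,000 = 3,221,000 m³
S = 138,301,200 / 3,221,000 = 42.9373 PSU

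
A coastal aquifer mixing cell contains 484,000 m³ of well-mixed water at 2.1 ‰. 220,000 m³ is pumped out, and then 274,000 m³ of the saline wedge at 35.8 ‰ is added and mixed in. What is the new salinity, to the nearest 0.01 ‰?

Remaining after removal: 264,000 m³ at 2.1 ‰ (salt = 554,400)
After addition: salt = 554,400 + 274,000×35.8 = 10,363,600; volume = 538,000 m³
S = 10,363,600 / 538,000 = 19.2632 ‰

19.26 ‰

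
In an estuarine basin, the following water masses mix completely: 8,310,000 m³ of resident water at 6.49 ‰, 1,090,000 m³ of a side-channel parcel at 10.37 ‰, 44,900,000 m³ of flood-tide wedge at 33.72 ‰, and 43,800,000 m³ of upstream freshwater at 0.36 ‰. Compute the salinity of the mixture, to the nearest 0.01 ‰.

Conserving salt mass:
salt = 8,310,000×6.49 + 1,090,000×10.37 + 44,900,000×33.72 + 43,800,000×0.36 = 53,931,900 + 11,303,300 + 1,514,028,000 + 15,768,000 = 1,595,031,200
volume = 8,310,000 + 1,090,000 + 44,900,000 + 43,800,000 = 98,100,000 m³
S = 1,595,031,200 / 98,100,000 = 16.2592 ‰

16.26 ‰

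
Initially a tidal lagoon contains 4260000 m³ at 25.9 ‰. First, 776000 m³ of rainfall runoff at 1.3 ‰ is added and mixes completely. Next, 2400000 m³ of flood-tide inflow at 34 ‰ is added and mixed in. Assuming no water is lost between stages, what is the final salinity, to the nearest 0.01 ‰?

25.95 ‰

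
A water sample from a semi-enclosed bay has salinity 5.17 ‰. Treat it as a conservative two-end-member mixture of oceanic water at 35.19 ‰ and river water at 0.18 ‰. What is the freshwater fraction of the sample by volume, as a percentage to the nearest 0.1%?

85.7%

Let f be the freshwater fraction. Salt balance per unit volume:
f×0.18 + (1−f)×35.19 = 5.17
f = (35.19 − 5.17) / (35.19 − 0.18) = 30.02/35.01 = 0.8575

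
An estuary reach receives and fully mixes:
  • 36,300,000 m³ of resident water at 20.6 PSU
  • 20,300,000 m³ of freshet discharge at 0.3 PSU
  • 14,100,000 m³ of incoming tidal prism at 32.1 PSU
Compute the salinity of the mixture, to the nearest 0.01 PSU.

17.06 PSU

Mass of salt is conserved:
salt = 36,300,000×20.6 + 20,300,000×0.3 + 14,100,000×32.1 = 747,780,000 + 6,090,000 + 452,610,000 = 1,206,480,000
volume = 36,300,000 + 20,300,000 + 14,100,000 = 70,700,000 m³
S = 1,206,480,000 / 70,700,000 = 17.0648 PSU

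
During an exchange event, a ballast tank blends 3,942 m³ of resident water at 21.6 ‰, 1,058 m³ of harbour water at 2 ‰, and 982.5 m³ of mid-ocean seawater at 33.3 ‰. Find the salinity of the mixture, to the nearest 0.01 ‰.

20.06 ‰

Total salt / total volume:
salt = 3,942×21.6 + 1,058×2 + 982.5×33.3 = 85,147.2 + 2,116 + 32,717.25 = 119,980.45
volume = 3,942 + 1,058 + 982.5 = 5,982.5 m³
S = 119,980.45 / 5,982.5 = 20.0552 ‰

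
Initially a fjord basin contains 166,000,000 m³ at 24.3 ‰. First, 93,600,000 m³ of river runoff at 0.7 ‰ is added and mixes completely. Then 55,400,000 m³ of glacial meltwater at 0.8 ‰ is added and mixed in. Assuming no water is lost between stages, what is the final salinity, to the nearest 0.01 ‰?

Total salt / total volume:
Initial salt = 166,000,000×24.3 = 4,033,800,000
After stage 1: salt = 4,033,800,000 + 93,600,000×0.7 = 4,099,320,000; volume = 259,600,000 m³; S = 15.791 ‰
After stage 2: salt = 4,099,320,000 + 55,400,000×0.8 = 4,143,640,000; volume = 315,000,000 m³
S = 4,143,640,000 / 315,000,000 = 13.1544 ‰

13.15 ‰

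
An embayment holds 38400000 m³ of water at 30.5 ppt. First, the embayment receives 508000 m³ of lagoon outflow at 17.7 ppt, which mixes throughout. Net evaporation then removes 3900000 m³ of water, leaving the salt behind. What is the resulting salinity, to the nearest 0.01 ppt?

33.71 ppt

After mixing: salt = 38,400,000×30.5 + 508,000×17.7 = 1,180,191,600; volume = 38,908,000 m³
After evaporation: salt unchanged = 1,180,191,600; volume = 38,908,000 − 3,900,000 = 35,008,000 m³
S = 1,180,191,600 / 35,008,000 = 33.7121 ppt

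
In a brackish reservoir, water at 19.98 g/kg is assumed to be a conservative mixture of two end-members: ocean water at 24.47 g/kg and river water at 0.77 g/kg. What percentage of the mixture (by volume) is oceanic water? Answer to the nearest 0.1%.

Let g be the oceanic fraction. Salt balance per unit volume:
g×24.47 + (1−g)×0.77 = 19.98
g = (19.98 − 0.77) / (24.47 − 0.77) = 19.21/23.7 = 0.8105

81.1%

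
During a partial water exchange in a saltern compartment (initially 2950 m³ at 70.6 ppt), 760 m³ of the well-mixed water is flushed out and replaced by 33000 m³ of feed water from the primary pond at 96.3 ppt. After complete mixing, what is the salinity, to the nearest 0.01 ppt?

94.70 ppt

Remaining after removal: 2,190 m³ at 70.6 ppt (salt = 154,614)
After addition: salt = 154,614 + 33,000×96.3 = 3,332,514; volume = 35,190 m³
S = 3,332,514 / 35,190 = 94.7006 ppt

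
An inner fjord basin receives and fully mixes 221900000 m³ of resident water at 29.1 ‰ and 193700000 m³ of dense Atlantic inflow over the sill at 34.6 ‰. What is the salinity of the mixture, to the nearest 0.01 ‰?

Total salt / total volume:
salt = 221,900,000×29.1 + 193,700,000×34.6 = 6,457,290,000 + 6,702,020,000 = 13,159,310,000
volume = 221,900,000 + 193,700,000 = 415,600,000 m³
S = 13,159,310,000 / 415,600,000 = 31.6634 ‰

31.66 ‰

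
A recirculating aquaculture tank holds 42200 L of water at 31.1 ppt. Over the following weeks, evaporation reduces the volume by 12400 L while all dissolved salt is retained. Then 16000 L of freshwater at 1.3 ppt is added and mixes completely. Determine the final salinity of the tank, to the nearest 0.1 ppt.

29.1 ppt

After evaporation: salt = 42,200×31.1 = 1,312,420; volume = 42,200 − 12,400 = 29,800 L
After mixing: salt = 1,312,420 + 16,000×1.3 = 1,333,220; volume = 29,800 + 16,000 = 45,800 L
S = 1,333,220 / 45,800 = 29.1096 ppt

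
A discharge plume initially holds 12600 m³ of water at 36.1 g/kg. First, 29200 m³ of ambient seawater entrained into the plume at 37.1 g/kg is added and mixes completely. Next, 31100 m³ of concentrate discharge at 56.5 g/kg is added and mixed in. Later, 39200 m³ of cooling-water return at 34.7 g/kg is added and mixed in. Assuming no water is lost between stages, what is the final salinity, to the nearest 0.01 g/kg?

41.53 g/kg

Salt balance:
Initial salt = 12,600×36.1 = 454,860
After stage 1: salt = 454,860 + 29,200×37.1 = 1,538,180; volume = 41,800 m³; S = 36.799 g/kg
After stage 2: salt = 1,538,180 + 31,100×56.5 = 3,295,330; volume = 72,900 m³; S = 45.203 g/kg
After stage 3: salt = 3,295,330 + 39,200×34.7 = 4,655,570; volume = 112,100 m³
S = 4,655,570 / 112,100 = 41.5305 g/kg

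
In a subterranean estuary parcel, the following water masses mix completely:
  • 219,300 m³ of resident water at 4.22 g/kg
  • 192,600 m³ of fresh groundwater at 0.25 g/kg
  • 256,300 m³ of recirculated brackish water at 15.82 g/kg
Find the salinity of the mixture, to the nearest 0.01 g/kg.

7.53 g/kg

Conserving salt mass:
salt = 219,300×4.22 + 192,600×0.25 + 256,300×15.82 = 925,446 + 48,150 + 4,054,666 = 5,028,262
volume = 219,300 + 192,600 + 256,300 = 668,200 m³
S = 5,028,262 / 668,200 = 7.5251 g/kg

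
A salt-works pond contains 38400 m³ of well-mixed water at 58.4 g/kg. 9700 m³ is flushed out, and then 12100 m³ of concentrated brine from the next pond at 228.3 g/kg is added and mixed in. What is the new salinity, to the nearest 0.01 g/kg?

108.79 g/kg

Remaining after removal: 28,700 m³ at 58.4 g/kg (salt = 1,676,080)
After addition: salt = 1,676,080 + 12,100×228.3 = 4,438,510; volume = 40,800 m³
S = 4,438,510 / 40,800 = 108.787 g/kg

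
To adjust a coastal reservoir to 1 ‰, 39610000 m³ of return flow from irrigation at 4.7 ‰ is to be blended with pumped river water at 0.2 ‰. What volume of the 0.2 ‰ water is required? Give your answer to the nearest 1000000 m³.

183000000 m³

Salt balance: 39,610,000×4.7 + V×0.2 = (39,610,000+V)×1
186,167,000 + 0.2V = 39,610,000 + 1V
146,557,000 = 0.8V
V = 183,196,250 m³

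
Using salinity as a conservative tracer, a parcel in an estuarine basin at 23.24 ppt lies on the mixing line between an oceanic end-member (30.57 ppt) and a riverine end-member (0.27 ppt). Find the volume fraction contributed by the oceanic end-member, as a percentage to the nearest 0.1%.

75.8%

Let g be the oceanic fraction. Salt balance per unit volume:
g×30.57 + (1−g)×0.27 = 23.24
g = (23.24 − 0.27) / (30.57 − 0.27) = 22.97/30.3 = 0.7581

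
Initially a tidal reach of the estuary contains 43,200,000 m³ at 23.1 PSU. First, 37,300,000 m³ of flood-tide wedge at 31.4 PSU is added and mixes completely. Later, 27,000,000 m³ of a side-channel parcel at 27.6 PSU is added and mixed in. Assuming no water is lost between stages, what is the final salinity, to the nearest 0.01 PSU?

27.11 PSU

By conservation of dissolved salt,
Initial salt = 43,200,000×23.1 = 997,920,000
After stage 1: salt = 997,920,000 + 37,300,000×31.4 = 2,169,140,000; volume = 80,500,000 m³; S = 26.946 PSU
After stage 2: salt = 2,169,140,000 + 27,000,000×27.6 = 2,914,340,000; volume = 107,500,000 m³
S = 2,914,340,000 / 107,500,000 = 27.1101 PSU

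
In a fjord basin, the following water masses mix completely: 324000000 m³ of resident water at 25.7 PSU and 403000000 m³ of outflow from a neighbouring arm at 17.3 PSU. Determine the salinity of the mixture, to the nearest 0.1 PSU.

Conserving salt mass:
salt = 324,000,000×25.7 + 403,000,000×17.3 = 8,326,800,000 + 6,971,900,000 = 15,298,700,000
volume = 324,000,000 + 403,000,000 = 727,000,000 m³
S = 15,298,700,000 / 727,000,000 = 21.044 PSU

21.0 PSU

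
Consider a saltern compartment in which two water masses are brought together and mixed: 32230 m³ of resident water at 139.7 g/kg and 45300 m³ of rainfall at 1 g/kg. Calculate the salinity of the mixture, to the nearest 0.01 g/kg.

Conserving salt mass:
salt = 32,230×139.7 + 45,300×1 = 4,502,531 + 45,300 = 4,547,831
volume = 32,230 + 45,300 = 77,530 m³
S = 4,547,831 / 77,530 = 58.659 g/kg

58.66 g/kg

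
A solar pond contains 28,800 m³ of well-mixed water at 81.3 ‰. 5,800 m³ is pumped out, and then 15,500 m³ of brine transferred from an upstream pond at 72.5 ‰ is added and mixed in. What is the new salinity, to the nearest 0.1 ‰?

77.8 ‰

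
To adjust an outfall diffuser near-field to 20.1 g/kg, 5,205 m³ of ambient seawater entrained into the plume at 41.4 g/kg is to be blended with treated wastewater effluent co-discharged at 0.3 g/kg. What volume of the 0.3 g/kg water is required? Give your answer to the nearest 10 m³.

Salt balance: 5,205×41.4 + V×0.3 = (5,205+V)×20.1
215,487 + 0.3V = 104,620.5 + 20.1V
110,866.5 = 19.8V
V = 5,599.32 m³

5600 m³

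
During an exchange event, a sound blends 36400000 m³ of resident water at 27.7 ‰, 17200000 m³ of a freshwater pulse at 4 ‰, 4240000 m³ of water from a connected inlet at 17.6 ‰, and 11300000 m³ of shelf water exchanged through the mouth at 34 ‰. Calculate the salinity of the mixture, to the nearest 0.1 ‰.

Conserving salt mass:
salt = 36,400,000×27.7 + 17,200,000×4 + 4,240,000×17.6 + 11,300,000×34 = 1,008,280,000 + 68,800,000 + 74,624,000 + 384,200,000 = 1,535,904,000
volume = 36,400,000 + 17,200,000 + 4,240,000 + 11,300,000 = 69,140,000 m³
S = 1,535,904,000 / 69,140,000 = 22.214 ‰

22.2 ‰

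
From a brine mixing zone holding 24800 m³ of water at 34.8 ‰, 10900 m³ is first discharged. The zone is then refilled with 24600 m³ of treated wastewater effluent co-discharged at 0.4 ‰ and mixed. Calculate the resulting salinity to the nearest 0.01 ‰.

12.82 ‰

Remaining after removal: 13,900 m³ at 34.8 ‰ (salt = 483,720)
After addition: salt = 483,720 + 24,600×0.4 = 493,560; volume = 38,500 m³
S = 493,560 / 38,500 = 12.8197 ‰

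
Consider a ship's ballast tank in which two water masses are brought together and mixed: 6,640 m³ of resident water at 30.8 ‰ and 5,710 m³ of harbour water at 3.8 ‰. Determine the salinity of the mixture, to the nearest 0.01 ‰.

Weighted by volume,
salt = 6,640×30.8 + 5,710×3.8 = 204,512 + 21,698 = 226,210
volume = 6,640 + 5,710 = 12,350 m³
S = 226,210 / 12,350 = 18.3166 ‰

18.32 ‰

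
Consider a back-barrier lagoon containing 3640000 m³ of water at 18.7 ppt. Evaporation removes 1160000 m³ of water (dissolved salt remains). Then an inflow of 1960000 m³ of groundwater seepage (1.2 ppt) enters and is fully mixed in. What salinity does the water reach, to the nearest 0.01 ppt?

15.86 ppt

After evaporation: salt = 3,640,000×18.7 = 68,068,000; volume = 3,640,000 − 1,160,000 = 2,480,000 m³
After mixing: salt = 68,068,000 + 1,960,000×1.2 = 70,420,000; volume = 2,480,000 + 1,960,000 = 4,440,000 m³
S = 70,420,000 / 4,440,000 = 15.8604 ppt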